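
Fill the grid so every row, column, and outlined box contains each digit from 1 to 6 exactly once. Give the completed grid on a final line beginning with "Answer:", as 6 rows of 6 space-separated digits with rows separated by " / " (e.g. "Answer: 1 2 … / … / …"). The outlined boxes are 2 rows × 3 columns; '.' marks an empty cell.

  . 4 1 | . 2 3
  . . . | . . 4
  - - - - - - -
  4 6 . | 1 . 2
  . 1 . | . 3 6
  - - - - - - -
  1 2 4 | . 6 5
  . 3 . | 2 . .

Step 1. [r2c2∈{5}] nothing but 5 survives at r2c2. So r2c2=5.
Step 2. [r1c1∈{6}] only 6 remains possible at r1c1, so r1c1=6.
Step 3. [r6c1∈{5}] only 5 remains possible at r6c1 ⇒ r6c1=5.
Step 4. [r3c3∈{3,5}] 3 has one home in row 3: r3c3 ⇒ r3c3=3.
Step 5. [r2c3∈{2}] r2c3's peers cover all but 2. So r2c3=2.
Step 6. [r6c5∈{1,4}] across row 6, 4 lands solely at r6c5, so r6c5=4.
Step 7. [r4c4∈{4,5}] in row 4, 4 fits only at r4c4. So r4c4=4.
Step 8. [r2c1∈{3}] only 3 remains possible at r2c1. So r2c1=3.
Step 9. [r6c3∈{6}] r6c3 has the single candidate 6 ⇒ r6c3=6.
Step 10. [r2c4∈{6}] only 6 remains possible at r2c4. So r2c4=6.
Step 11. [r4c1∈{2}] nothing but 2 survives at r4c1, so r4c1=2.
Step 12. [r6c6∈{1}] nothing but 1 survives at r6c6. So r6c6=1.
Step 13. [r5c4∈{3}] nothing but 3 survives at r5c4 ⇒ r5c4=3.
Step 14. [r4c3∈{5}] nothing but 5 survives at r4c3 ⇒ r4c3=5.
Step 15. [r3c5∈{5}] r3c5's peers cover all but 5, so r3c5=5.
Step 16. [r1c4∈{5}] only 5 remains possible at r1c4 ⇒ r1c4=5.
Step 17. [r2c5∈{1}] r2c5 has the single candidate 1. So r2c5=1.

Answer: 6 4 1 5 2 3 / 3 5 2 6 1 4 / 4 6 3 1 5 2 / 2 1 5 4 3 6 / 1 2 4 3 6 5 / 5 3 6 2 4 1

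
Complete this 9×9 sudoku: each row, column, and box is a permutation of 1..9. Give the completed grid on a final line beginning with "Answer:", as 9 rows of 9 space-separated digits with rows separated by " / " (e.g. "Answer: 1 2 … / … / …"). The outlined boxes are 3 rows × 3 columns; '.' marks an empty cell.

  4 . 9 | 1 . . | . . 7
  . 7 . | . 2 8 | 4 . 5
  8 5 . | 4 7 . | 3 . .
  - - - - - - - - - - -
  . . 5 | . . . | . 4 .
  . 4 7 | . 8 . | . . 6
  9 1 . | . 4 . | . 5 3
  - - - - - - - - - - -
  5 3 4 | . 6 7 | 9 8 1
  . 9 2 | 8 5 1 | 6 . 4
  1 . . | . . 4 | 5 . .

Step 1. [r4c9∈{2,8,9}] in col 9, 8 fits only at r4c9 ⇒ r4c9=8.
Step 2. [r5c8∈{1,2,9}] across box 6, 9 lands solely at r5c8 ⇒ r5c8=9.
Step 3. [r2c4∈{3,6,9}] row 2 places 9 nowhere but r2c4, so r2c4=9.
Step 4. [r3c6∈{6}] r3c6's peers cover all but 6 ⇒ r3c6=6.
Step 5. [r6c6∈{2}] nothing but 2 survives at r6c6 ⇒ r6c6=2.
Step 6. [r1c2∈{2,6}] r1c2 is the only open cell in box 1 admitting 2. So r1c2=2.
Step 7. [r4c2∈{6}] r4c2 has the single candidate 6 ⇒ r4c2=6.
Step 8. [r1c5∈{3}] r1c5 has the single candidate 3, so r1c5=3.
Step 9. [r9c4∈{2,3}] box 8 places 3 nowhere but r9c4 ⇒ r9c4=3.
Step 10. [r2c1∈{3,6}] col 1 places 6 nowhere but r2c1 ⇒ r2c1=6.
Step 11. [r4c4∈{7}] r4c4's peers cover all but 7 ⇒ r4c4=7.
Step 12. [r3c3∈{1}] r3c3 has the single candidate 1, so r3c3=1.
Step 13. [r4c5∈{1,9}] col 5 places 1 nowhere but r4c5. So r4c5=1.
Step 14. [r4c7∈{2}] r4c7 is down to just 2 ⇒ r4c7=2.
Step 15. [r3c8∈{2}] r3c8 has the single candidate 2, so r3c8=2.
Step 16. [r4c1∈{3}] r4c1's peers cover all but 3, so r4c1=3.
Step 17. [r9c3∈{6,8}] across row 9, 6 lands solely at r9c3, so r9c3=6.
Step 18. [r1c6∈{5}] r1c6 has the single candidate 5, so r1c6=5.
Step 19. [r9c8∈{7}] r9c8 is down to just 7. So r9c8=7.
Step 20. [r9c5∈{9}] r9c5 has the single candidate 9. So r9c5=9.
Step 21. [r6c3∈{8}] r6c3's peers cover all but 8. So r6c3=8.
Step 22. [r7c4∈{2}] r7c4 has the single candidate 2. So r7c4=2.
Step 23. [r8c1∈{7}] r8c1's peers cover all but 7, so r8c1=7.
Step 24. [r8c8∈{3}] r8c8's peers cover all but 3 ⇒ r8c8=3.
Step 25. [r9c9∈{2}] r9c9's peers cover all but 2. So r9c9=2.
Step 26. [r4c6∈{9}] only 9 remains possible at r4c6, so r4c6=9.
Step 27. [r5c7∈{1}] nothing but 1 survives at r5c7. So r5c7=1.
Step 28. [r1c7∈{8}] nothing but 8 survives at r1c7 ⇒ r1c7=8.
Step 29. [r2c3∈{3}] r2c3's peers cover all but 3 ⇒ r2c3=3.
Step 30. [r6c7∈{7}] nothing but 7 survives at r6c7 ⇒ r6c7=7.
Step 31. [r3c9∈{9}] only 9 remains possible at r3c9, so r3c9=9.
Step 32. [r5c1∈{2}] r5c1 has the single candidate 2. So r5c1=2.
Step 33. [r5c4∈{5}] r5c4 has the single candidate 5. So r5c4=5.
Step 34. [r6c4∈{6}] r6c4 is down to just 6. So r6c4=6.
Step 35. [r2c8∈{1}] r2c8 is down to just 1. So r2c8=1.
Step 36. [r5c6∈{3}] r5c6 is down to just 3, so r5c6=3.
Step 37. [r1c8∈{6}] r1c8 is down to just 6. So r1c8=6.
Step 38. [r9c2∈{8}] nothing but 8 survives at r9c2, so r9c2=8.

Answer: 4 2 9 1 3 5 8 6 7 / 6 7 3 9 2 8 4 1 5 / 8 5 1 4 7 6 3 2 9 / 3 6 5 7 1 9 2 4 8 / 2 4 7 5 8 3 1 9 6 / 9 1 8 6 4 2 7 5 3 / 5 3 4 2 6 7 9 8 1 / 7 9 2 8 5 1 6 3 4 / 1 8 6 3 9 4 5 7 2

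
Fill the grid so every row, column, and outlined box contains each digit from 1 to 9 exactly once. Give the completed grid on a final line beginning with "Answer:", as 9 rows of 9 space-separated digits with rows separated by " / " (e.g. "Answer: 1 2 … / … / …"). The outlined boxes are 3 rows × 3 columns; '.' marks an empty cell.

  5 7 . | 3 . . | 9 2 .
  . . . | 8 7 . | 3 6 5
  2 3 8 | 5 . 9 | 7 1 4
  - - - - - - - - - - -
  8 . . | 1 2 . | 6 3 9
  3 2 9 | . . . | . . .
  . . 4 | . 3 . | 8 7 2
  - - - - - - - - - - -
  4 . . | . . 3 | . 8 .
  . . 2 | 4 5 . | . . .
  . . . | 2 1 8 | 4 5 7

Step 1. [r4c6∈{4,5,7}] across row 4, 4 lands solely at r4c6 ⇒ r4c6=4.
Step 2. [r8c7∈{1}] r8c7 is down to just 1, so r8c7=1.
Step 3. [r1c3∈{1,6}] in box 1, 6 fits only at r1c3, so r1c3=6.
Step 4. [r7c9∈{6}] nothing but 6 survives at r7c9, so r7c9=6.
Step 5. [r8c6∈{6,7}] box 8 places 6 nowhere but r8c6. So r8c6=6.
Step 6. [r2c3∈{1}] r2c3 has the single candidate 1 ⇒ r2c3=1.
Step 7. [r7c4∈{7,9}] box 8 places 7 nowhere but r7c4 ⇒ r7c4=7.
Step 8. [r7c2∈{1,5,9}] in row 7, 1 fits only at r7c2. So r7c2=1.
Step 9. [r2c1∈{9}] r2c1 is down to just 9. So r2c1=9.
Step 10. [r9c1∈{6}] only 6 remains possible at r9c1. So r9c1=6.
Step 11. [r5c4∈{6}] r5c4's peers cover all but 6 ⇒ r5c4=6.
Step 12. [r4c2∈{5}] r4c2 is down to just 5 ⇒ r4c2=5.
Step 13. [r8c8∈{9}] only 9 remains possible at r8c8. So r8c8=9.
Step 14. [r5c7∈{5}] only 5 remains possible at r5c7 ⇒ r5c7=5.
Step 15. [r5c9∈{1}] r5c9 is down to just 1 ⇒ r5c9=1.
Step 16. [r9c2∈{9}] r9c2 is down to just 9, so r9c2=9.
Step 17. [r8c9∈{3}] nothing but 3 survives at r8c9 ⇒ r8c9=3.
Step 18. [r2c6∈{2}] nothing but 2 survives at r2c6 ⇒ r2c6=2.
Step 19. [r1c9∈{8}] r1c9 is down to just 8 ⇒ r1c9=8.
Step 20. [r4c3∈{7}] only 7 remains possible at r4c3 ⇒ r4c3=7.
Step 21. [r6c1∈{1}] r6c1 has the single candidate 1, so r6c1=1.
Step 22. [r6c4∈{9}] nothing but 9 survives at r6c4. So r6c4=9.
Step 23. [r9c3∈{3}] r9c3 has the single candidate 3, so r9c3=3.
Step 24. [r5c5∈{8}] r5c5's peers cover all but 8 ⇒ r5c5=8.
Step 25. [r6c2∈{6}] nothing but 6 survives at r6c2. So r6c2=6.
Step 26. [r5c8∈{4}] r5c8's peers cover all but 4, so r5c8=4.
Step 27. [r2c2∈{4}] r2c2 is down to just 4. So r2c2=4.
Step 28. [r7c5∈{9}] r7c5 has the single candidate 9. So r7c5=9.
Step 29. [r7c7∈{2}] r7c7 has the single candidate 2, so r7c7=2.
Step 30. [r8c1∈{7}] r8c1's peers cover all but 7. So r8c1=7.
Step 31. [r1c5∈{4}] r1c5's peers cover all but 4, so r1c5=4.
Step 32. [r8c2∈{8}] nothing but 8 survives at r8c2. So r8c2=8.
Step 33. [r5c6∈{7}] r5c6's peers cover all but 7 ⇒ r5c6=7.
Step 34. [r3c5∈{6}] r3c5 has the single candidate 6. So r3c5=6.
Step 35. [r7c3∈{5}] r7c3 is down to just 5, so r7c3=5.
Step 36. [r1c6∈{1}] r1c6 has the single candidate 1, so r1c6=1.
Step 37. [r6c6∈{5}] r6c6 has the single candidate 5, so r6c6=5.

Answer: 5 7 6 3 4 1 9 2 8 / 9 4 1 8 7 2 3 6 5 / 2 3 8 5 6 9 7 1 4 / 8 5 7 1 2 4 6 3 9 / 3 2 9 6 8 7 5 4 1 / 1 6 4 9 3 5 8 7 2 / 4 1 5 7 9 3 2 8 6 / 7 8 2 4 5 6 1 9 3 / 6 9 3 2 1 8 4 5 7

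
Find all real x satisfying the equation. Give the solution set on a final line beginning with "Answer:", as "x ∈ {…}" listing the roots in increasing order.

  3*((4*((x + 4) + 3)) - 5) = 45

Step 1. [3*((4*((x + 4) + 3)) - 5) = 45] LHS = 3·(…); ÷3 both sides, so div: (4*((x + 4) + 3)) - 5 = 15.
Step 2. [(4*((x + 4) + 3)) - 5 = 15] peel the -5: add 5 from each side, so sub: 4*((x + 4) + 3) = 20.
Step 3. [4*((x + 4) + 3) = 20] 4 out front; divide by 4 ⇒ div: (x + 4) + 3 = 5.
Step 4. [(x + 4) + 3 = 5] +3 is outermost — subtract 3 both sides, so sub: x + 4 = 2.
Step 5. [x + 4 = 2] 4 comes off first (subtract 4), so sub: x = -2.

Answer: x ∈ {-2}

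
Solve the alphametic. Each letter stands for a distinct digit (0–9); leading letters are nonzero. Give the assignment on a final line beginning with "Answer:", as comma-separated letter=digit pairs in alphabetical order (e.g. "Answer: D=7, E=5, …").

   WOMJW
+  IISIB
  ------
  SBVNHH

Step 1. [S] S is the leading digit of a 6-digit sum of two 5-digit numbers; the final carry is exactly 1 ⇒ S=1.
Step 2. [col 1: W + B ≡ H (mod 10)] several values work for B in column 1 (W + B ≡ H (mod 10), carry-in 0); try B=2, so B=2.
Step 3. [col 1: W + B ≡ H (mod 10)] column 1 (W + B ≡ H (mod 10), carry-in 0) doesn't pin W yet; pick W=4 and continue. So W=4.
Step 4. [col 1: W + B ≡ H (mod 10)] in column 1 we have W+B≡H with carry-in 0; given W=4, B=2 and digits 1,2,4 already taken and all letters distinct, that pins H to 6, so H=6.
Step 5. [col 2: J + I ≡ H (mod 10)] no forcing yet in column 2 (carry-in 0); J=9 is free and consistent — try it. So J=9.
Step 6. [col 2: J + I ≡ H (mod 10)] in column 2 we have J+I≡H with carry-in 0; given J=9, H=6 and digits 1,2,4,6,9 already taken and all letters distinct, that pins I to 7, so I=7.
Step 7. [col 3: M + S ≡ N (mod 10)] N=0 is one option consistent with column 3 (M + S ≡ N (mod 10), carry-in 1) — take it ⇒ N=0.
Step 8. [col 3: M + S ≡ N (mod 10)] column 3: given S=1, N=0, carry-in 1, and digits 0,1,2,4,6,7,9 already taken and all letters distinct, M+S≡N (mod 10) forces M=8, so M=8.
Step 9. [col 4: O + I ≡ V (mod 10)] column 4 reads O+I+carry(1)=V with I=7; with digits 0,1,2,4,6,7,8,9 already taken and all letters distinct, the only value for O is 5 ⇒ O=5.
Step 10. [col 4: O + I ≡ V (mod 10)] in column 4 we have O+I≡V with carry-in 1; given O=5, I=7 and digits 0,1,2,4,5,6,7,8,9 already taken and all letters distinct, that pins V to 3 ⇒ V=3.

Answer: B=2, H=6, I=7, J=9, M=8, N=0, O=5, S=1, V=3, W=4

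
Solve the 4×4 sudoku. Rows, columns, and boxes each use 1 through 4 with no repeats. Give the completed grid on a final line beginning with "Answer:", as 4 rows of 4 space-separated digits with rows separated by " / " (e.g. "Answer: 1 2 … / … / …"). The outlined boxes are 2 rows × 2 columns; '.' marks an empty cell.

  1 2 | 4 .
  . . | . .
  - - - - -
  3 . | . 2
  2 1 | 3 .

Step 1. [r2c4∈{1,3}] across col 4, 1 lands solely at r2c4. So r2c4=1.
Step 2. [r2c1∈{4}] nothing but 4 survives at r2c1, so r2c1=4.
Step 3. [r3c2∈{4}] r3c2 has the single candidate 4. So r3c2=4.
Step 4. [r1c4∈{3}] r1c4 is down to just 3, so r1c4=3.
Step 5. [r2c3∈{2}] only 2 remains possible at r2c3, so r2c3=2.
Step 6. [r2c2∈{3}] only 3 remains possible at r2c2, so r2c2=3.
Step 7. [r4c4∈{4}] r4c4 has the single candidate 4. So r4c4=4.
Step 8. [r3c3∈{1}] r3c3's peers cover all but 1, so r3c3=1.

Answer: 1 2 4 3 / 4 3 2 1 / 3 4 1 2 / 2 1 3 4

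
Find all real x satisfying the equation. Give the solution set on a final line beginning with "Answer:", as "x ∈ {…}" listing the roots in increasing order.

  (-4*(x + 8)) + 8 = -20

Step 1. [(-4*(x + 8)) + 8 = -20] the outer +8 inverts by subtracting 8 ⇒ sub: -4*(x + 8) = -28.
Step 2. [-4*(x + 8) = -28] divide by the outer -4, so div: x + 8 = 7.
Step 3. [x + 8 = 7] subtract 8: x sits inside (… + 8) ⇒ sub: x = -1.

Answer: x ∈ {-1}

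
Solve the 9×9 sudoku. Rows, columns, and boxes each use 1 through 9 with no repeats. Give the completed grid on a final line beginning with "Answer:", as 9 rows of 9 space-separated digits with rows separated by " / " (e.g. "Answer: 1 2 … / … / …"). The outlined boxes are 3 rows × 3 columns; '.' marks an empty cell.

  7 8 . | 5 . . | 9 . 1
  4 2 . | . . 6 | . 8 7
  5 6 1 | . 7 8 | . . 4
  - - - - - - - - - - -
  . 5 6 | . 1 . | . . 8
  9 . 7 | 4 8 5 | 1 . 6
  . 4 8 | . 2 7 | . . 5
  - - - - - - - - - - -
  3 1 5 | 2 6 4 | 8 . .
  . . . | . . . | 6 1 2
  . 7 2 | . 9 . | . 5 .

Step 1. [r6c7∈{3}] r6c7 is down to just 3 ⇒ r6c7=3.
Step 2. [r2c5∈{3}] only 3 remains possible at r2c5 ⇒ r2c5=3.
Step 3. [r5c8∈{2}] only 2 remains possible at r5c8. So r5c8=2.
Step 4. [r8c6∈{3}] r8c6 has the single candidate 3, so r8c6=3.
Step 5. [r4c8∈{4,7,9}] in col 8, 4 fits only at r4c8. So r4c8=4.
Step 6. [r3c4∈{9}] r3c4's peers cover all but 9. So r3c4=9.
Step 7. [r8c1∈{8}] only 8 remains possible at r8c1 ⇒ r8c1=8.
Step 8. [r9c6∈{1}] only 1 remains possible at r9c6, so r9c6=1.
Step 9. [r8c3∈{4,9}] row 8 places 4 nowhere but r8c3, so r8c3=4.
Step 10. [r1c3∈{3}] r1c3 is down to just 3. So r1c3=3.
Step 11. [r6c8∈{9}] r6c8 is down to just 9, so r6c8=9.
Step 12. [r1c8∈{6}] nothing but 6 survives at r1c8, so r1c8=6.
Step 13. [r2c3∈{9}] only 9 remains possible at r2c3. So r2c3=9.
Step 14. [r9c4∈{8}] r9c4 is down to just 8 ⇒ r9c4=8.
Step 15. [r4c6∈{9}] nothing but 9 survives at r4c6 ⇒ r4c6=9.
Step 16. [r7c8∈{7}] r7c8's peers cover all but 7, so r7c8=7.
Step 17. [r8c2∈{9}] r8c2 is down to just 9, so r8c2=9.
Step 18. [r2c7∈{5}] r2c7 is down to just 5 ⇒ r2c7=5.
Step 19. [r4c4∈{3}] r4c4's peers cover all but 3, so r4c4=3.
Step 20. [r6c1∈{1}] r6c1 has the single candidate 1 ⇒ r6c1=1.
Step 21. [r3c8∈{3}] r3c8 has the single candidate 3. So r3c8=3.
Step 22. [r4c7∈{7}] r4c7 is down to just 7 ⇒ r4c7=7.
Step 23. [r2c4∈{1}] r2c4 is down to just 1 ⇒ r2c4=1.
Step 24. [r9c9∈{3}] only 3 remains possible at r9c9 ⇒ r9c9=3.
Step 25. [r1c6∈{2}] r1c6's peers cover all but 2. So r1c6=2.
Step 26. [r3c7∈{2}] r3c7 has the single candidate 2. So r3c7=2.
Step 27. [r8c4∈{7}] r8c4 is down to just 7 ⇒ r8c4=7.
Step 28. [r4c1∈{2}] only 2 remains possible at r4c1. So r4c1=2.
Step 29. [r5c2∈{3}] r5c2 has the single candidate 3. So r5c2=3.
Step 30. [r7c9∈{9}] r7c9 is down to just 9. So r7c9=9.
Step 31. [r9c7∈{4}] r9c7 is down to just 4 ⇒ r9c7=4.
Step 32. [r8c5∈{5}] nothing but 5 survives at r8c5. So r8c5=5.
Step 33. [r1c5∈{4}] nothing but 4 survives at r1c5 ⇒ r1c5=4.
Step 34. [r6c4∈{6}] r6c4 is down to just 6 ⇒ r6c4=6.
Step 35. [r9c1∈{6}] r9c1 has the single candidate 6, so r9c1=6.

Answer: 7 8 3 5 4 2 9 6 1 / 4 2 9 1 3 6 5 8 7 / 5 6 1 9 7 8 2 3 4 / 2 5 6 3 1 9 7 4 8 / 9 3 7 4 8 5 1 2 6 / 1 4 8 6 2 7 3 9 5 / 3 1 5 2 6 4 8 7 9 / 8 9 4 7 5 3 6 1 2 / 6 7 2 8 9 1 4 5 3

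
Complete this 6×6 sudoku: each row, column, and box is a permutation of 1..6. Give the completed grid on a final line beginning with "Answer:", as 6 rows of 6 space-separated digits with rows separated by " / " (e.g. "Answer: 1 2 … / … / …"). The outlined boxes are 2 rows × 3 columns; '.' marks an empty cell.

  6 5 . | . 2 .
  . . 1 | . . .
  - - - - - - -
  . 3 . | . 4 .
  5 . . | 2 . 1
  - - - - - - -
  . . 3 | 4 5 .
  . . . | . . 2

Step 1. [r6c5∈{1,3,6}] across col 5, 1 lands solely at r6c5 ⇒ r6c5=1.
Step 2. [r1c3∈{4}] r1c3's peers cover all but 4, so r1c3=4.
Step 3. [r4c3∈{6}] only 6 remains possible at r4c3 ⇒ r4c3=6.
Step 4. [r1c6∈{3}] r1c6 has the single candidate 3. So r1c6=3.
Step 5. [r5c6∈{6}] r5c6 has the single candidate 6. So r5c6=6.
Step 6. [r3c4∈{5,6}] row 3 places 6 nowhere but r3c4 ⇒ r3c4=6.
Step 7. [r3c1∈{1,2}] across row 3, 1 lands solely at r3c1. So r3c1=1.
Step 8. [r5c1∈{2}] r5c1 is down to just 2 ⇒ r5c1=2.
Step 9. [r2c6∈{4,5}] r2c6 is the only open cell in row 2 admitting 4, so r2c6=4.
Step 10. [r6c1∈{4}] only 4 remains possible at r6c1. So r6c1=4.
Step 11. [r6c3∈{5}] r6c3's peers cover all but 5. So r6c3=5.
Step 12. [r6c4∈{3}] nothing but 3 survives at r6c4 ⇒ r6c4=3.
Step 13. [r2c2∈{2}] r2c2's peers cover all but 2 ⇒ r2c2=2.
Step 14. [r4c5∈{3}] only 3 remains possible at r4c5. So r4c5=3.
Step 15. [r5c2∈{1}] r5c2's peers cover all but 1. So r5c2=1.
Step 16. [r2c5∈{6}] only 6 remains possible at r2c5. So r2c5=6.
Step 17. [r6c2∈{6}] only 6 remains possible at r6c2 ⇒ r6c2=6.
Step 18. [r1c4∈{1}] nothing but 1 survives at r1c4, so r1c4=1.
Step 19. [r4c2∈{4}] r4c2 is down to just 4. So r4c2=4.
Step 20. [r2c4∈{5}] r2c4 has the single candidate 5 ⇒ r2c4=5.
Step 21. [r3c6∈{5}] nothing but 5 survives at r3c6 ⇒ r3c6=5.
Step 22. [r3c3∈{2}] r3c3 has the single candidate 2. So r3c3=2.
Step 23. [r2c1∈{3}] r2c1's peers cover all but 3 ⇒ r2c1=3.

Answer: 6 5 4 1 2 3 / 3 2 1 5 6 4 / 1 3 2 6 4 5 / 5 4 6 2 3 1 / 2 1 3 4 5 6 / 4 6 5 3 1 2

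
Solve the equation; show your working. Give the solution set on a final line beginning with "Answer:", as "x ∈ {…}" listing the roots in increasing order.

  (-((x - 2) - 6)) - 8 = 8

Step 1. [(-((x - 2) - 6)) - 8 = 8] the outer -8 inverts by adding 8 ⇒ sub: -((x - 2) - 6) = 16.
Step 2. [-((x - 2) - 6) = 16] flip signs both sides, so neg: (x - 2) - 6 = -16.
Step 3. [(x - 2) - 6 = -16] the outer -6 inverts by adding 6. So sub: x - 2 = -10.
Step 4. [x - 2 = -10] the outer -2 inverts by adding 2 ⇒ sub: x = -8.

Answer: x ∈ {-8}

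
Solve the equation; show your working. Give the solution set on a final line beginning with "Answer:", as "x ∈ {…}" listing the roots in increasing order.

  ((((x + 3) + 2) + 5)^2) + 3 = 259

Step 1. [((((x + 3) + 2) + 5)^2) + 3 = 259] 3 comes off first (subtract 3). So sub: (((x + 3) + 2) + 5)^2 = 256.
Step 2. [(((x + 3) + 2) + 5)^2 = 256] LHS squared, RHS 256 ≥ 0: apply √ (±). So sqrt: ((x + 3) + 2) + 5 = 16 or -16.
Step 3. [((x + 3) + 2) + 5 = 16 or -16] 5 comes off first (subtract 5). So sub: (x + 3) + 2 = 11 or -21.
Step 4. [(x + 3) + 2 = 11 or -21] the outer +2 inverts by subtracting 2, so sub: x + 3 = 9 or -23.
Step 5. [x + 3 = 9 or -23] +3 is outermost — subtract 3 both sides. So sub: x = 6 or -26.

Answer: x ∈ {-26, 6}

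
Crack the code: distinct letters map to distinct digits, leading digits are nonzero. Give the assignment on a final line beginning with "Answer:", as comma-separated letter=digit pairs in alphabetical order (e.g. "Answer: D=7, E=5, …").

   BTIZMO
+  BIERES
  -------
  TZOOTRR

Step 1. [col 1: O + S ≡ R (mod 10)] R=3 is one option consistent with column 1 (O + S ≡ R (mod 10), carry-in 0) — take it, so R=3.
Step 2. [T] T is the leading digit of a 7-digit sum of two 6-digit numbers; the final carry is exactly 1. So T=1.
Step 3. [col 1: O + S ≡ R (mod 10)] no forcing yet in column 1 (carry-in 0); S=7 is free and consistent — try it. So S=7.
Step 4. [col 1: O + S ≡ R (mod 10)] from column 1 (S=7, R=3, carry-in 0, digits 1,3,7 already taken and all letters distinct): O must equal 6 ⇒ O=6.
Step 5. [col 2: M + E ≡ R (mod 10)] column 2 (M + E ≡ R (mod 10), carry-in 1) doesn't pin M yet; pick M=2 and continue, so M=2.
Step 6. [col 2: M + E ≡ R (mod 10)] column 2: given M=2, R=3, carry-in 1, and digits 1,2,3,6,7 already taken and all letters distinct, M+E≡R (mod 10) forces E=0. So E=0.
Step 7. [col 3: Z + R ≡ T (mod 10)] in column 3 we have Z+R≡T with carry-in 0; given R=3, T=1 and digits 0,1,2,3,6,7 already taken and all letters distinct, that pins Z to 8 ⇒ Z=8.
Step 8. [col 4: I + E ≡ O (mod 10)] from column 4 (E=0, O=6, carry-in 1, digits 0,1,2,3,6,7,8 already taken and all letters distinct): I must equal 5. So I=5.
Step 9. [col 6: B + B ≡ Z (mod 10)] no forcing yet in column 6 (carry-in 0); B=9 is free and consistent — try it. So B=9.

Answer: B=9, E=0, I=5, M=2, O=6, R=3, S=7, T=1, Z=8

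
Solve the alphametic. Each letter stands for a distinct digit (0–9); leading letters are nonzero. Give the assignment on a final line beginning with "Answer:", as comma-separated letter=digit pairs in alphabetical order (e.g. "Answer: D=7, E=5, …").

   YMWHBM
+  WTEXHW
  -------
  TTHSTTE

Step 1. [col 1: M + W ≡ E (mod 10)] no forcing yet in column 1 (carry-in 0); E=5 is free and consistent — try it. So E=5.
Step 2. [col 1: M + W ≡ E (mod 10)] no forcing yet in column 1 (carry-in 0); W=2 is free and consistent — try it, so W=2.
Step 3. [T] adding two 6-digit numbers gives at most 6+1 digits, and here it does — T is that final carry and must be 1 ⇒ T=1.
Step 4. [col 1: M + W ≡ E (mod 10)] column 1: given W=2, E=5, carry-in 0, and digits 1,2,5 already taken and all letters distinct, M+W≡E (mod 10) forces M=3. So M=3.
Step 5. [col 2: B + H ≡ T (mod 10)] H=4 is one option consistent with column 2 (B + H ≡ T (mod 10), carry-in 0) — take it, so H=4.
Step 6. [col 2: B + H ≡ T (mod 10)] in column 2 we have B+H≡T with carry-in 0; given H=4, T=1 and digits 1,2,3,4,5 already taken and all letters distinct, that pins B to 7, so B=7.
Step 7. [col 3: H + X ≡ T (mod 10)] column 3 reads H+X+carry(1)=T with H=4, T=1; with digits 1,2,3,4,5,7 already taken and all letters distinct, the only value for X is 6 ⇒ X=6.
Step 8. [col 4: W + E ≡ S (mod 10)] column 4: given W=2, E=5, carry-in 1, and digits 1,2,3,4,5,6,7 already taken and all letters distinct, W+E≡S (mod 10) forces S=8 ⇒ S=8.
Step 9. [col 6: Y + W ≡ T (mod 10)] from column 6 (W=2, T=1, carry-in 0, digits 1,2,3,4,5,6,7,8 already taken and all letters distinct): Y must equal 9. So Y=9.

Answer: B=7, E=5, H=4, M=3, S=8, T=1, W=2, X=6, Y=9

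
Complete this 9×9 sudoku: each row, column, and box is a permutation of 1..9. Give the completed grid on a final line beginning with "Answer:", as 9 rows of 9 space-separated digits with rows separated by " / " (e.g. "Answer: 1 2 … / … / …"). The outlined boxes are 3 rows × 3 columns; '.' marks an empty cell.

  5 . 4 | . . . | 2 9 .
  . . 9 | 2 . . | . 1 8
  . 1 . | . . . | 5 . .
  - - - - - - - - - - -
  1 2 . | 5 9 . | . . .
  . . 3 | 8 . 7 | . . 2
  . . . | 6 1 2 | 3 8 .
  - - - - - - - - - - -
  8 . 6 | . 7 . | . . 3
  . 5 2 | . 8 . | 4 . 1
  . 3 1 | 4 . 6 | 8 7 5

Step 1. [r5c5∈{4}] only 4 remains possible at r5c5, so r5c5=4.
Step 2. [r3c8∈{3,4,6}] in col 8, 3 fits only at r3c8, so r3c8=3.
Step 3. [r6c9∈{4,7,9}] across col 9, 9 lands solely at r6c9, so r6c9=9.
Step 4. [r3c5∈{6}] nothing but 6 survives at r3c5 ⇒ r3c5=6.
Step 5. [r2c1∈{3,6,7}] 3 has one home in col 1: r2c1 ⇒ r2c1=3.
Step 6. [r5c1∈{6,9}] col 1 places 6 nowhere but r5c1 ⇒ r5c1=6.
Step 7. [r1c2∈{6,7,8}] 8 has one home in col 2: r1c2 ⇒ r1c2=8.
Step 8. [r3c3∈{7}] r3c3 is down to just 7 ⇒ r3c3=7.
Step 9. [r1c9∈{6,7}] across row 1, 6 lands solely at r1c9. So r1c9=6.
Step 10. [r7c7∈{9}] r7c7's peers cover all but 9 ⇒ r7c7=9.
Step 11. [r4c8∈{4,6}] in col 8, 4 fits only at r4c8, so r4c8=4.
Step 12. [r6c2∈{4,7}] in col 2, 7 fits only at r6c2, so r6c2=7.
Step 13. [r1c5∈{3}] r1c5 has the single candidate 3 ⇒ r1c5=3.
Step 14. [r8c4∈{3,9}] col 4 places 3 nowhere but r8c4, so r8c4=3.
Step 15. [r7c6∈{1,5}] in row 7, 5 fits only at r7c6, so r7c6=5.
Step 16. [r8c6∈{9}] r8c6 has the single candidate 9, so r8c6=9.
Step 17. [r3c6∈{4,8}] across row 3, 8 lands solely at r3c6 ⇒ r3c6=8.
Step 18. [r2c7∈{7}] r2c7's peers cover all but 7 ⇒ r2c7=7.
Step 19. [r1c6∈{1}] r1c6 is down to just 1. So r1c6=1.
Step 20. [r5c2∈{9}] r5c2's peers cover all but 9. So r5c2=9.
Step 21. [r7c8∈{2}] r7c8's peers cover all but 2. So r7c8=2.
Step 22. [r9c1∈{9}] r9c1 is down to just 9 ⇒ r9c1=9.
Step 23. [r4c6∈{3}] r4c6's peers cover all but 3. So r4c6=3.
Step 24. [r4c9∈{7}] only 7 remains possible at r4c9 ⇒ r4c9=7.
Step 25. [r5c7∈{1}] r5c7 is down to just 1. So r5c7=1.
Step 26. [r3c9∈{4}] r3c9 has the single candidate 4 ⇒ r3c9=4.
Step 27. [r1c4∈{7}] only 7 remains possible at r1c4, so r1c4=7.
Step 28. [r4c7∈{6}] r4c7's peers cover all but 6. So r4c7=6.
Step 29. [r6c1∈{4}] r6c1 has the single candidate 4, so r6c1=4.
Step 30. [r3c1∈{2}] r3c1 is down to just 2, so r3c1=2.
Step 31. [r5c8∈{5}] r5c8's peers cover all but 5, so r5c8=5.
Step 32. [r7c2∈{4}] r7c2's peers cover all but 4. So r7c2=4.
Step 33. [r2c5∈{5}] r2c5's peers cover all but 5, so r2c5=5.
Step 34. [r8c8∈{6}] r8c8 is down to just 6, so r8c8=6.
Step 35. [r2c6∈{4}] r2c6's peers cover all but 4 ⇒ r2c6=4.
Step 36. [r2c2∈{6}] only 6 remains possible at r2c2, so r2c2=6.
Step 37. [r8c1∈{7}] nothing but 7 survives at r8c1. So r8c1=7.
Step 38. [r4c3∈{8}] nothing but 8 survives at r4c3. So r4c3=8.
Step 39. [r7c4∈{1}] nothing but 1 survives at r7c4. So r7c4=1.
Step 40. [r9c5∈{2}] r9c5 is down to just 2 ⇒ r9c5=2.
Step 41. [r6c3∈{5}] only 5 remains possible at r6c3. So r6c3=5.
Step 42. [r3c4∈{9}] r3c4's peers cover all but 9, so r3c4=9.

Answer: 5 8 4 7 3 1 2 9 6 / 3 6 9 2 5 4 7 1 8 / 2 1 7 9 6 8 5 3 4 / 1 2 8 5 9 3 6 4 7 / 6 9 3 8 4 7 1 5 2 / 4 7 5 6 1 2 3 8 9 / 8 4 6 1 7 5 9 2 3 / 7 5 2 3 8 9 4 6 1 / 9 3 1 4 2 6 8 7 5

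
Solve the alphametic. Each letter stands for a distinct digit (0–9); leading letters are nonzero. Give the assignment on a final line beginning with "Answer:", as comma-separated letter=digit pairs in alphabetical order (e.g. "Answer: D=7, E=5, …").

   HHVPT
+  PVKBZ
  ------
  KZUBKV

Step 1. [col 1: T + Z ≡ V (mod 10)] several values work for Z in column 1 (T + Z ≡ V (mod 10), carry-in 0); try Z=5. So Z=5.
Step 2. [col 1: T + Z ≡ V (mod 10)] T=7 is one option consistent with column 1 (T + Z ≡ V (mod 10), carry-in 0) — take it ⇒ T=7.
Step 3. [K] adding two 5-digit numbers gives at most 5+1 digits, and here it does — K is that final carry and must be 1 ⇒ K=1.
Step 4. [col 1: T + Z ≡ V (mod 10)] column 1: given T=7, Z=5, carry-in 0, and digits 1,5,7 already taken and all letters distinct, T+Z≡V (mod 10) forces V=2. So V=2.
Step 5. [col 2: P + B ≡ K (mod 10)] no forcing yet in column 2 (carry-in 1); P=6 is free and consistent — try it ⇒ P=6.
Step 6. [col 2: P + B ≡ K (mod 10)] from column 2 (P=6, K=1, carry-in 1, digits 1,2,5,6,7 already taken and all letters distinct): B must equal 4, so B=4.
Step 7. [col 4: H + V ≡ U (mod 10)] from column 4 (V=2, carry-in 0, digits 1,2,4,5,6,7 already taken and all letters distinct): U must equal 0. So U=0.
Step 8. [col 4: H + V ≡ U (mod 10)] in column 4 we have H+V≡U with carry-in 0; given V=2, U=0 and digits 0,1,2,4,5,6,7 already taken and all letters distinct, that pins H to 8 ⇒ H=8.

Answer: B=4, H=8, K=1, P=6, T=7, U=0, V=2, Z=5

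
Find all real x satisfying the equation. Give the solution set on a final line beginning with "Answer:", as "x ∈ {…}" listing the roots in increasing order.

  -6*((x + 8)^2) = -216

Step 1. [-6*((x + 8)^2) = -216] -6·(inner) — divide through by -6. So div: (x + 8)^2 = 36.
Step 2. [(x + 8)^2 = 36] LHS squared, RHS 36 ≥ 0: apply √ (±). So sqrt: x + 8 = 6 or -6.
Step 3. [x + 8 = 6 or -6] 8 comes off first (subtract 8). So sub: x = -2 or -14.

Answer: x ∈ {-14, -2}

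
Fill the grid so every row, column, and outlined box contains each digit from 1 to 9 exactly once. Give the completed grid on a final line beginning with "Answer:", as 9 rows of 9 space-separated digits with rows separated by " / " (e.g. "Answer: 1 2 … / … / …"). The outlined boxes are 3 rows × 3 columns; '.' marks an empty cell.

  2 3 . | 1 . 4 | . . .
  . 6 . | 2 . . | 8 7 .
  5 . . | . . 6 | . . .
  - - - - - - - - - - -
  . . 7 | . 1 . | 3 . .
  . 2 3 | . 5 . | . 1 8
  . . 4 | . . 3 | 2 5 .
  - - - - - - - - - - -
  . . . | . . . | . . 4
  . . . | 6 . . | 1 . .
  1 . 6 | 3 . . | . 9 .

Step 1. [r3c2∈{1,4,7,8,9}] in box 1, 7 fits only at r3c2. So r3c2=7.
Step 2. [r7c4∈{5,7,8,9}] in col 4, 5 fits only at r7c4, so r7c4=5.
Step 3. [r1c5∈{7,8,9}] row 1 places 7 nowhere but r1c5. So r1c5=7.
Step 4. [r8c3∈{2,5,8,9}] in col 3, 5 fits only at r8c3, so r8c3=5.
Step 5. [r7c3∈{2,8,9}] col 3 places 2 nowhere but r7c3, so r7c3=2.
Step 6. [r1c8∈{6}] r1c8's peers cover all but 6 ⇒ r1c8=6.
Step 7. [r4c6∈{2,8,9}] 2 has one home in row 4: r4c6. So r4c6=2.
Step 8. [r6c5∈{6,8,9}] col 5 places 6 nowhere but r6c5. So r6c5=6.
Step 9. [r7c6∈{1,7,8,9}] 1 has one home in row 7: r7c6 ⇒ r7c6=1.
Step 10. [r4c8∈{4}] r4c8's peers cover all but 4, so r4c8=4.
Step 11. [r4c9∈{6,9}] r4c9 is the only open cell in col 9 admitting 6. So r4c9=6.
Step 12. [r6c2∈{1,8,9}] r6c2 is the only open cell in row 6 admitting 1. So r6c2=1.
Step 13. [r5c4∈{4,7,9}] across row 5, 4 lands solely at r5c4, so r5c4=4.
Step 14. [r6c4∈{7,8,9}] col 4 places 7 nowhere but r6c4. So r6c4=7.
Step 15. [r6c1∈{8,9}] r6c1 is the only open cell in row 6 admitting 8. So r6c1=8.
Step 16. [r4c1∈{9}] r4c1's peers cover all but 9. So r4c1=9.
Step 17. [r3c4∈{8,9}] col 4 places 9 nowhere but r3c4 ⇒ r3c4=9.
Step 18. [r3c5∈{3,8}] in box 2, 8 fits only at r3c5, so r3c5=8.
Step 19. [r5c7∈{7,9}] r5c7 is the only open cell in row 5 admitting 7 ⇒ r5c7=7.
Step 20. [r1c7∈{5,9}] in col 7, 9 fits only at r1c7. So r1c7=9.
Step 21. [r7c5∈{9}] r7c5 has the single candidate 9, so r7c5=9.
Step 22. [r7c2∈{8}] r7c2's peers cover all but 8 ⇒ r7c2=8.
Step 23. [r7c8∈{3}] only 3 remains possible at r7c8. So r7c8=3.
Step 24. [r9c2∈{4}] r9c2 has the single candidate 4. So r9c2=4.
Step 25. [r3c9∈{1,2,3}] r3c9 is the only open cell in row 3 admitting 3. So r3c9=3.
Step 26. [r8c8∈{2,8}] 8 has one home in col 8: r8c8. So r8c8=8.
Step 27. [r8c6∈{7}] r8c6 has the single candidate 7 ⇒ r8c6=7.
Step 28. [r2c9∈{1,5}] across col 9, 1 lands solely at r2c9, so r2c9=1.
Step 29. [r9c9∈{2,5,7}] r9c9 is the only open cell in row 9 admitting 7 ⇒ r9c9=7.
Step 30. [r8c5∈{2,4}] across row 8, 4 lands solely at r8c5 ⇒ r8c5=4.
Step 31. [r9c7∈{5}] r9c7 is down to just 5 ⇒ r9c7=5.
Step 32. [r5c1∈{6}] r5c1 has the single candidate 6 ⇒ r5c1=6.
Step 33. [r8c1∈{3}] nothing but 3 survives at r8c1 ⇒ r8c1=3.
Step 34. [r8c2∈{9}] r8c2's peers cover all but 9, so r8c2=9.
Step 35. [r5c6∈{9}] r5c6 is down to just 9, so r5c6=9.
Step 36. [r6c9∈{9}] nothing but 9 survives at r6c9. So r6c9=9.
Step 37. [r9c5∈{2}] r9c5 has the single candidate 2. So r9c5=2.
Step 38. [r2c3∈{9}] r2c3 has the single candidate 9 ⇒ r2c3=9.
Step 39. [r2c5∈{3}] nothing but 3 survives at r2c5 ⇒ r2c5=3.
Step 40. [r1c3∈{8}] only 8 remains possible at r1c3 ⇒ r1c3=8.
Step 41. [r4c2∈{5}] r4c2's peers cover all but 5, so r4c2=5.
Step 42. [r3c8∈{2}] nothing but 2 survives at r3c8, so r3c8=2.
Step 43. [r3c3∈{1}] nothing but 1 survives at r3c3, so r3c3=1.
Step 44. [r2c6∈{5}] only 5 remains possible at r2c6, so r2c6=5.
Step 45. [r9c6∈{8}] r9c6's peers cover all but 8 ⇒ r9c6=8.
Step 46. [r3c7∈{4}] r3c7's peers cover all but 4. So r3c7=4.
Step 47. [r2c1∈{4}] r2c1 has the single candidate 4 ⇒ r2c1=4.
Step 48. [r7c7∈{6}] r7c7's peers cover all but 6. So r7c7=6.
Step 49. [r7c1∈{7}] r7c1's peers cover all but 7, so r7c1=7.
Step 50. [r8c9∈{2}] r8c9 is down to just 2. So r8c9=2.
Step 51. [r1c9∈{5}] nothing but 5 survives at r1c9 ⇒ r1c9=5.
Step 52. [r4c4∈{8}] only 8 remains possible at r4c4, so r4c4=8.

Answer: 2 3 8 1 7 4 9 6 5 / 4 6 9 2 3 5 8 7 1 / 5 7 1 9 8 6 4 2 3 / 9 5 7 8 1 2 3 4 6 / 6 2 3 4 5 9 7 1 8 / 8 1 4 7 6 3 2 5 9 / 7 8 2 5 9 1 6 3 4 / 3 9 5 6 4 7 1 8 2 / 1 4 6 3 2 8 5 9 7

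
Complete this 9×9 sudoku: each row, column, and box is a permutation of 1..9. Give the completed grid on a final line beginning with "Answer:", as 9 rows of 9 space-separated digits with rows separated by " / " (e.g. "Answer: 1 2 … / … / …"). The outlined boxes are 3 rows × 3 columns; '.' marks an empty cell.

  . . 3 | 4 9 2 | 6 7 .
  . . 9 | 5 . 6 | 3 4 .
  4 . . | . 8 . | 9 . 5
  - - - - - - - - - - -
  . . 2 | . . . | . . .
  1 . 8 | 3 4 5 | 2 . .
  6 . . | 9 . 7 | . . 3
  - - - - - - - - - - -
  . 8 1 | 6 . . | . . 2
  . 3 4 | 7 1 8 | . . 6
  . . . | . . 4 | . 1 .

Step 1. [r8c7∈{5}] only 5 remains possible at r8c7. So r8c7=5.
Step 2. [r4c9∈{1,4,7,8,9}] in col 9, 4 fits only at r4c9 ⇒ r4c9=4.
Step 3. [r6c3∈{5}] r6c3 has the single candidate 5. So r6c3=5.
Step 4. [r8c8∈{9}] r8c8's peers cover all but 9. So r8c8=9.
Step 5. [r9c5∈{2,3,5}] r9c5 is the only open cell in row 9 admitting 3, so r9c5=3.
Step 6. [r4c4∈{1,8}] in col 4, 8 fits only at r4c4 ⇒ r4c4=8.
Step 7. [r8c1∈{2}] only 2 remains possible at r8c1, so r8c1=2.
Step 8. [r2c2∈{1,2,7}] 2 has one home in row 2: r2c2 ⇒ r2c2=2.
Step 9. [r2c9∈{1,8}] in row 2, 1 fits only at r2c9. So r2c9=1.
Step 10. [r1c9∈{8}] r1c9 has the single candidate 8, so r1c9=8.
Step 11. [r9c9∈{7}] r9c9 has the single candidate 7 ⇒ r9c9=7.
Step 12. [r5c2∈{7,9}] 7 has one home in row 5: r5c2, so r5c2=7.
Step 13. [r1c1∈{5}] only 5 remains possible at r1c1. So r1c1=5.
Step 14. [r9c1∈{9}] nothing but 9 survives at r9c1 ⇒ r9c1=9.
Step 15. [r6c7∈{1,8}] across row 6, 1 lands solely at r6c7. So r6c7=1.
Step 16. [r9c3∈{6}] r9c3 has the single candidate 6 ⇒ r9c3=6.
Step 17. [r3c4∈{1}] r3c4 has the single candidate 1. So r3c4=1.
Step 18. [r3c3∈{7}] nothing but 7 survives at r3c3. So r3c3=7.
Step 19. [r5c8∈{6}] nothing but 6 survives at r5c8. So r5c8=6.
Step 20. [r4c6∈{1}] r4c6's peers cover all but 1, so r4c6=1.
Step 21. [r4c1∈{3}] nothing but 3 survives at r4c1, so r4c1=3.
Step 22. [r7c6∈{9}] r7c6 has the single candidate 9. So r7c6=9.
Step 23. [r7c7∈{4}] r7c7 has the single candidate 4 ⇒ r7c7=4.
Step 24. [r7c8∈{3}] r7c8 is down to just 3, so r7c8=3.
Step 25. [r4c8∈{5}] r4c8 has the single candidate 5 ⇒ r4c8=5.
Step 26. [r4c7∈{7}] only 7 remains possible at r4c7 ⇒ r4c7=7.
Step 27. [r5c9∈{9}] r5c9 has the single candidate 9 ⇒ r5c9=9.
Step 28. [r1c2∈{1}] only 1 remains possible at r1c2, so r1c2=1.
Step 29. [r3c2∈{6}] nothing but 6 survives at r3c2, so r3c2=6.
Step 30. [r4c2∈{9}] r4c2 has the single candidate 9, so r4c2=9.
Step 31. [r6c8∈{8}] r6c8 has the single candidate 8, so r6c8=8.
Step 32. [r9c7∈{8}] r9c7's peers cover all but 8, so r9c7=8.
Step 33. [r6c2∈{4}] nothing but 4 survives at r6c2 ⇒ r6c2=4.
Step 34. [r3c8∈{2}] only 2 remains possible at r3c8 ⇒ r3c8=2.
Step 35. [r2c5∈{7}] r2c5 is down to just 7. So r2c5=7.
Step 36. [r4c5∈{6}] nothing but 6 survives at r4c5 ⇒ r4c5=6.
Step 37. [r6c5∈{2}] r6c5's peers cover all but 2. So r6c5=2.
Step 38. [r7c5∈{5}] only 5 remains possible at r7c5 ⇒ r7c5=5.
Step 39. [r3c6∈{3}] nothing but 3 survives at r3c6, so r3c6=3.
Step 40. [r2c1∈{8}] r2c1 has the single candidate 8, so r2c1=8.
Step 41. [r9c4∈{2}] only 2 remains possible at r9c4 ⇒ r9c4=2.
Step 42. [r9c2∈{5}] r9c2 has the single candidate 5 ⇒ r9c2=5.
Step 43. [r7c1∈{7}] r7c1 has the single candidate 7 ⇒ r7c1=7.

Answer: 5 1 3 4 9 2 6 7 8 / 8 2 9 5 7 6 3 4 1 / 4 6 7 1 8 3 9 2 5 / 3 9 2 8 6 1 7 5 4 / 1 7 8 3 4 5 2 6 9 / 6 4 5 9 2 7 1 8 3 / 7 8 1 6 5 9 4 3 2 / 2 3 4 7 1 8 5 9 6 / 9 5 6 2 3 4 8 1 7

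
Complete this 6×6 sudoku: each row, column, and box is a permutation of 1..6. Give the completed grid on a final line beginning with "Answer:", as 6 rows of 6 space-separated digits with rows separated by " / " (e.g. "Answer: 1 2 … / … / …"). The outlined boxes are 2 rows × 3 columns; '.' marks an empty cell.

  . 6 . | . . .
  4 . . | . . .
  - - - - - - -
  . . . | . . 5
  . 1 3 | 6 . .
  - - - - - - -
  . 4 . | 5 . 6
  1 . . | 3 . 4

Step 1. [r5c3∈{2}] r5c3 has the single candidate 2 ⇒ r5c3=2.
Step 2. [r4c6∈{2}] only 2 remains possible at r4c6, so r4c6=2.
Step 3. [r2c2∈{2,3,5}] in col 2, 3 fits only at r2c2, so r2c2=3.
Step 4. [r2c6∈{1}] r2c6 is down to just 1, so r2c6=1.
Step 5. [r2c3∈{5}] nothing but 5 survives at r2c3 ⇒ r2c3=5.
Step 6. [r3c3∈{4,6}] in col 3, 4 fits only at r3c3. So r3c3=4.
Step 7. [r1c1∈{2}] r1c1's peers cover all but 2, so r1c1=2.
Step 8. [r1c5∈{3,4,5}] in row 1, 5 fits only at r1c5, so r1c5=5.
Step 9. [r2c4∈{2}] r2c4 is down to just 2 ⇒ r2c4=2.
Step 10. [r3c5∈{1,3}] across row 3, 3 lands solely at r3c5 ⇒ r3c5=3.
Step 11. [r6c3∈{6}] r6c3's peers cover all but 6 ⇒ r6c3=6.
Step 12. [r6c2∈{5}] r6c2's peers cover all but 5 ⇒ r6c2=5.
Step 13. [r3c4∈{1}] only 1 remains possible at r3c4. So r3c4=1.
Step 14. [r2c5∈{6}] nothing but 6 survives at r2c5 ⇒ r2c5=6.
Step 15. [r4c5∈{4}] only 4 remains possible at r4c5 ⇒ r4c5=4.
Step 16. [r1c6∈{3}] r1c6 is down to just 3. So r1c6=3.
Step 17. [r1c4∈{4}] r1c4's peers cover all but 4 ⇒ r1c4=4.
Step 18. [r6c5∈{2}] nothing but 2 survives at r6c5, so r6c5=2.
Step 19. [r3c1∈{6}] r3c1 has the single candidate 6. So r3c1=6.
Step 20. [r5c1∈{3}] r5c1 has the single candidate 3. So r5c1=3.
Step 21. [r5c5∈{1}] only 1 remains possible at r5c5 ⇒ r5c5=1.
Step 22. [r3c2∈{2}] nothing but 2 survives at r3c2. So r3c2=2.
Step 23. [r4c1∈{5}] only 5 remains possible at r4c1 ⇒ r4c1=5.
Step 24. [r1c3∈{1}] nothing but 1 survives at r1c3. So r1c3=1.

Answer: 2 6 1 4 5 3 / 4 3 5 2 6 1 / 6 2 4 1 3 5 / 5 1 3 6 4 2 / 3 4 2 5 1 6 / 1 5 6 3 2 4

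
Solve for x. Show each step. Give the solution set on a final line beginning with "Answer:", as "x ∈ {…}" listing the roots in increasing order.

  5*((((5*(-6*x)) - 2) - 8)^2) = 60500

Step 1. [5*((((5*(-6*x)) - 2) - 8)^2) = 60500] 5 out front; divide by 5 ⇒ div: (((5*(-6*x)) - 2) - 8)^2 = 12100.
Step 2. [(((5*(-6*x)) - 2) - 8)^2 = 12100] LHS squared, RHS 12100 ≥ 0: apply √ (±) ⇒ sqrt: ((5*(-6*x)) - 2) - 8 = 110 or -110.
Step 3. [((5*(-6*x)) - 2) - 8 = 110 or -110] the outer -8 inverts by adding 8 ⇒ sub: (5*(-6*x)) - 2 = 118 or -102.
Step 4. [(5*(-6*x)) - 2 = 118 or -102] add 2: x sits inside (… - 2) ⇒ sub: 5*(-6*x) = 120 or -100.
Step 5. [5*(-6*x) = 120 or -100] leading coefficient 5: divide by 5, so div: -6*x = 24 or -20.
Step 6. [-6*x = 24 or -20] -6 out front; divide by -6 ⇒ div: x = -4 or 10/3.

Answer: x ∈ {-4, 10/3}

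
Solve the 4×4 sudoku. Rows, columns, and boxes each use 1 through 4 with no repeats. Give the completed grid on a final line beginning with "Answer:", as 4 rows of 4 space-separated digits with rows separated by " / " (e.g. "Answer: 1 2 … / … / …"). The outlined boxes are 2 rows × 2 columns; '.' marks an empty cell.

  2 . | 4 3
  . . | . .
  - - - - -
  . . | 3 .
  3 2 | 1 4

Step 1. [r1c2∈{1}] r1c2's peers cover all but 1 ⇒ r1c2=1.
Step 2. [r3c2∈{4}] only 4 remains possible at r3c2 ⇒ r3c2=4.
Step 3. [r2c4∈{1,2}] r2c4 is the only open cell in row 2 admitting 1, so r2c4=1.
Step 4. [r3c4∈{2}] nothing but 2 survives at r3c4, so r3c4=2.
Step 5. [r2c2∈{3}] r2c2 is down to just 3, so r2c2=3.
Step 6. [r2c3∈{2}] r2c3 is down to just 2. So r2c3=2.
Step 7. [r2c1∈{4}] nothing but 4 survives at r2c1, so r2c1=4.
Step 8. [r3c1∈{1}] r3c1's peers cover all but 1 ⇒ r3c1=1.

Answer: 2 1 4 3 / 4 3 2 1 / 1 4 3 2 / 3 2 1 4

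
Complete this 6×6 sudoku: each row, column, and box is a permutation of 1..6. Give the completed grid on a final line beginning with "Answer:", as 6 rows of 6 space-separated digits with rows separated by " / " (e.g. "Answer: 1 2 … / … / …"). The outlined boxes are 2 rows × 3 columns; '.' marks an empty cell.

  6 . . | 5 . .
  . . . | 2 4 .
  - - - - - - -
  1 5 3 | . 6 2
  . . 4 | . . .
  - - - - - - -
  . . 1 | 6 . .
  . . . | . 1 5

Step 1. [r1c5∈{3}] nothing but 3 survives at r1c5, so r1c5=3.
Step 2. [r1c2∈{1,2,4}] in row 1, 4 fits only at r1c2 ⇒ r1c2=4.
Step 3. [r5c1∈{2,3,4,5}] across row 5, 5 lands solely at r5c1 ⇒ r5c1=5.
Step 4. [r6c1∈{2,3,4}] in col 1, 4 fits only at r6c1, so r6c1=4.
Step 5. [r6c4∈{3}] r6c4 is down to just 3. So r6c4=3.
Step 6. [r1c6∈{1}] only 1 remains possible at r1c6. So r1c6=1.
Step 7. [r5c2∈{2,3}] row 5 places 3 nowhere but r5c2, so r5c2=3.
Step 8. [r4c2∈{2,6}] 6 has one home in row 4: r4c2, so r4c2=6.
Step 9. [r6c3∈{2,6}] across row 6, 6 lands solely at r6c3 ⇒ r6c3=6.
Step 10. [r5c5∈{2}] r5c5's peers cover all but 2, so r5c5=2.
Step 11. [r2c6∈{6}] r2c6 has the single candidate 6 ⇒ r2c6=6.
Step 12. [r2c2∈{1}] r2c2's peers cover all but 1. So r2c2=1.
Step 13. [r1c3∈{2}] r1c3's peers cover all but 2 ⇒ r1c3=2.
Step 14. [r4c4∈{1}] r4c4's peers cover all but 1. So r4c4=1.
Step 15. [r4c6∈{3}] nothing but 3 survives at r4c6, so r4c6=3.
Step 16. [r4c1∈{2}] r4c1 is down to just 2 ⇒ r4c1=2.
Step 17. [r2c1∈{3}] r2c1 has the single candidate 3. So r2c1=3.
Step 18. [r6c2∈{2}] r6c2's peers cover all but 2. So r6c2=2.
Step 19. [r4c5∈{5}] nothing but 5 survives at r4c5 ⇒ r4c5=5.
Step 20. [r2c3∈{5}] only 5 remains possible at r2c3, so r2c3=5.
Step 21. [r3c4∈{4}] only 4 remains possible at r3c4, so r3c4=4.
Step 22. [r5c6∈{4}] nothing but 4 survives at r5c6 ⇒ r5c6=4.

Answer: 6 4 2 5 3 1 / 3 1 5 2 4 6 / 1 5 3 4 6 2 / 2 6 4 1 5 3 / 5 3 1 6 2 4 / 4 2 6 3 1 5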